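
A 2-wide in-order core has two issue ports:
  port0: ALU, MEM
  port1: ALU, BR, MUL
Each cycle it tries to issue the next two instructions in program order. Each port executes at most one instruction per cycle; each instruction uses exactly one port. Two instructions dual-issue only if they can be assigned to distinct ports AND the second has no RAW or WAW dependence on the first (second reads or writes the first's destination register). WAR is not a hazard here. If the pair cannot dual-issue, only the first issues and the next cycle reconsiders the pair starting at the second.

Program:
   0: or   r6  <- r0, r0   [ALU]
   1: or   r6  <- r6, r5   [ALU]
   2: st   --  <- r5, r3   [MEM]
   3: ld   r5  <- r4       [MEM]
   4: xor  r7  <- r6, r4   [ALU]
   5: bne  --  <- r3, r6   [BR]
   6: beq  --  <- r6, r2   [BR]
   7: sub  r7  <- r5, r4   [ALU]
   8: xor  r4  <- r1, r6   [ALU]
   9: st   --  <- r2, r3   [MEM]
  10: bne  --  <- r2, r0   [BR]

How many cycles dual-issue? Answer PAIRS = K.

PAIRS = 4

t=0 i0:or.ALU ; RAW+WAW r6
t=1 i1/i2:or.ALU;st.MEM ; dual
t=2 i3/i4:ld.MEM;xor.ALU ; dual
t=3 i5:bne.BR ; no-port BR/BR
t=4 i6/i7:beq.BR;sub.ALU ; dual
t=5 i8/i9:xor.ALU;st.MEM ; dual
t=6 i10:bne.BR ; tail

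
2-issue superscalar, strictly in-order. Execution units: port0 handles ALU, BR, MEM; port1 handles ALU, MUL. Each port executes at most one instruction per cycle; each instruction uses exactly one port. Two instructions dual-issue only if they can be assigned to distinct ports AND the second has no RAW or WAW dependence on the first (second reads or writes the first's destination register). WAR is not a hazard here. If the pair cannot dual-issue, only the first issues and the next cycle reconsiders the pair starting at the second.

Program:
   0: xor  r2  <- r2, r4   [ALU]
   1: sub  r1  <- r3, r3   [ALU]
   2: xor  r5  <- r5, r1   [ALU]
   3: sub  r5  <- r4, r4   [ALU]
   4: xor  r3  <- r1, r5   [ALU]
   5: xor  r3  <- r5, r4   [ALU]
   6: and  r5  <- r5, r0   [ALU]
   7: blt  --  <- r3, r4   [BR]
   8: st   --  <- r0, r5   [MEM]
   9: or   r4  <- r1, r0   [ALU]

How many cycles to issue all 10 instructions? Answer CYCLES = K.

  cy0 -> i0&i1 (xor.ALU sub.ALU) pair
  cy1 -> i2 (xor.ALU) WAW r5
  cy2 -> i3 (sub.ALU) RAW r5
  cy3 -> i4 (xor.ALU) WAW r3
  cy4 -> i5&i6 (xor.ALU and.ALU) pair
  cy5 -> i7 (blt.BR) no-port BR/MEM
  cy6 -> i8&i9 (st.MEM or.ALU) pair

CYCLES = 7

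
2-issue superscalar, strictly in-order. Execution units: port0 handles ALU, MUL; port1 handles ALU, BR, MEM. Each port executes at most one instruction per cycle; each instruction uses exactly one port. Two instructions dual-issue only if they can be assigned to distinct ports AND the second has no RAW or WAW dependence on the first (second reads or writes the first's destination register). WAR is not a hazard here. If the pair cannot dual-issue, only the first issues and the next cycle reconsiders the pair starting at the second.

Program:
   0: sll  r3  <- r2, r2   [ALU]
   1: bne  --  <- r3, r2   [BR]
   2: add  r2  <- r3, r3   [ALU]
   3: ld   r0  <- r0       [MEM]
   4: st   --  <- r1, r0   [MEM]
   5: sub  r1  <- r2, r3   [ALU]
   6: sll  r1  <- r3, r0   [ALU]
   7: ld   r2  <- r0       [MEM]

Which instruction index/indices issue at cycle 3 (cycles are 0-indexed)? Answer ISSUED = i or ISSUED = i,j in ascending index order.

ISSUED = 4,5

  cy0 -> i0 (sll.ALU) RAW r3
  cy1 -> i1&i2 (bne.BR+add.ALU) 2-wide
  cy2 -> i3 (ld.MEM) no-port MEM/MEM
  cy3 -> i4&i5 (st.MEM+sub.ALU) 2-wide
  cy4 -> i6&i7 (sll.ALU+ld.MEM) 2-wide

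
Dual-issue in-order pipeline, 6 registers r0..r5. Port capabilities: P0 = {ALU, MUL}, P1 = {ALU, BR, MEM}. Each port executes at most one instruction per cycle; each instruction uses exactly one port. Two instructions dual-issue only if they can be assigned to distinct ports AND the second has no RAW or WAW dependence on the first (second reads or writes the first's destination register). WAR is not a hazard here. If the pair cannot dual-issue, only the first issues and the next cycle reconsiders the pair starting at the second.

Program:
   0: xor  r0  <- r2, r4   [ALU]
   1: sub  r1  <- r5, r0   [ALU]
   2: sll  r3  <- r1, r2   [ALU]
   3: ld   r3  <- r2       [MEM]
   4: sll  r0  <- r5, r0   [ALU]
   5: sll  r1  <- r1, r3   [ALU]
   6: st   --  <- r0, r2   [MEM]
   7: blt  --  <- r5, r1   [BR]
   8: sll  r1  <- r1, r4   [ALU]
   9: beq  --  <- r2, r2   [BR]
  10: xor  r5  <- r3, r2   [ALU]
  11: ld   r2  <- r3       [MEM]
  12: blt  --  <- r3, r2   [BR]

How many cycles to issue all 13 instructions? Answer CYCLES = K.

CYCLES = 9

  cy0 -> i0 (xor.ALU) RAW r0
  cy1 -> i1 (sub.ALU) RAW r1
  cy2 -> i2 (sll.ALU) WAW r3
  cy3 -> i3,i4 (ld.MEM;sll.ALU) pair
  cy4 -> i5,i6 (sll.ALU;st.MEM) pair
  cy5 -> i7,i8 (blt.BR;sll.ALU) pair
  cy6 -> i9,i10 (beq.BR;xor.ALU) pair
  cy7 -> i11 (ld.MEM) no-port MEM/BR
  cy8 -> i12 (blt.BR) tail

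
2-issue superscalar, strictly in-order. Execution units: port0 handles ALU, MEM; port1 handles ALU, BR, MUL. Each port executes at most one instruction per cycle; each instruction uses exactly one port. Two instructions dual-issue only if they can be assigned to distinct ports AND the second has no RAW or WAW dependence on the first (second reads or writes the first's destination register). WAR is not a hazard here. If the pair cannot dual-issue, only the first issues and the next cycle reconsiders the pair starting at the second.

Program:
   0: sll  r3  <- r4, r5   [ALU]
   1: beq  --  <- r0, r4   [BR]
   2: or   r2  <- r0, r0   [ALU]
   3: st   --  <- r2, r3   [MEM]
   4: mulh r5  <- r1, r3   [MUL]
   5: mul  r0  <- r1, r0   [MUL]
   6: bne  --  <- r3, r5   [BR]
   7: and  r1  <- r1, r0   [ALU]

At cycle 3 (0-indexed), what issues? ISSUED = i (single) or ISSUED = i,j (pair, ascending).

ISSUED = 5

c0: i0&i1 sll.ALU beq.BR  2-wide
c1: i2 or.ALU  RAW r2
c2: i3&i4 st.MEM mulh.MUL  2-wide
c3: i5 mul.MUL  no-port MUL/BR
c4: i6&i7 bne.BR and.ALU  2-wide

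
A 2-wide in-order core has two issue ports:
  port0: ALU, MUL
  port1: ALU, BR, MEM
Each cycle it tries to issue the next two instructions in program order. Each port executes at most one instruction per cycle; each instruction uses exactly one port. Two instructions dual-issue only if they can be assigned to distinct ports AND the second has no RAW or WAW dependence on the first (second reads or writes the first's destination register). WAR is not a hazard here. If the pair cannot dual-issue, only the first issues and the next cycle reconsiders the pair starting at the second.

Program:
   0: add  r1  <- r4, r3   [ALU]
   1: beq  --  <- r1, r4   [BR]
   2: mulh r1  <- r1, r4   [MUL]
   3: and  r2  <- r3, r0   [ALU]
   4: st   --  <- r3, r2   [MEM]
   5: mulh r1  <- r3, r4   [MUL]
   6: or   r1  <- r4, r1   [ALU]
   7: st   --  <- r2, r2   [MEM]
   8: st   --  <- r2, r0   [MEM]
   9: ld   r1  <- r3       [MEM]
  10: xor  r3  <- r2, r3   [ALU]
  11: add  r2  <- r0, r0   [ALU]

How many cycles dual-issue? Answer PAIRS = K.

t=0 i0:add.ALU ; RAW r1
t=1 i1,i2:beq.BR mulh.MUL ; dual
t=2 i3:and.ALU ; RAW r2
t=3 i4,i5:st.MEM mulh.MUL ; dual
t=4 i6,i7:or.ALU st.MEM ; dual
t=5 i8:st.MEM ; no-port MEM/MEM
t=6 i9,i10:ld.MEM xor.ALU ; dual
t=7 i11:add.ALU ; tail

PAIRS = 4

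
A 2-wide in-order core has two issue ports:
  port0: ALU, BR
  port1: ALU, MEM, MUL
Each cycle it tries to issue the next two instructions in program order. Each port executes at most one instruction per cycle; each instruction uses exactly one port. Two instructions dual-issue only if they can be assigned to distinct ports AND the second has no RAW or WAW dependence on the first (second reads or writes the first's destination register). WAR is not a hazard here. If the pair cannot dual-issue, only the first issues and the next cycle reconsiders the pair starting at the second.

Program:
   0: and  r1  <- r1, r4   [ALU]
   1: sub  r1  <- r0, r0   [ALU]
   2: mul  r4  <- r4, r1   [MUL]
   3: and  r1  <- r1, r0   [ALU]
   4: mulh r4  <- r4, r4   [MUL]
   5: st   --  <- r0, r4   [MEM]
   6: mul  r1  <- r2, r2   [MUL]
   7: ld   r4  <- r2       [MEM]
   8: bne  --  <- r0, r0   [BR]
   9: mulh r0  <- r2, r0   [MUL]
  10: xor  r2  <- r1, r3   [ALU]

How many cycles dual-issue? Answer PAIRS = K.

PAIRS = 3

[0] i0  and  -- WAW r1
[1] i1  sub  -- RAW r1
[2] i2/i3  mul and  -- pair
[3] i4  mulh  -- no-port MUL/MEM
[4] i5  st  -- no-port MEM/MUL
[5] i6  mul  -- no-port MUL/MEM
[6] i7/i8  ld bne  -- pair
[7] i9/i10  mulh xor  -- pair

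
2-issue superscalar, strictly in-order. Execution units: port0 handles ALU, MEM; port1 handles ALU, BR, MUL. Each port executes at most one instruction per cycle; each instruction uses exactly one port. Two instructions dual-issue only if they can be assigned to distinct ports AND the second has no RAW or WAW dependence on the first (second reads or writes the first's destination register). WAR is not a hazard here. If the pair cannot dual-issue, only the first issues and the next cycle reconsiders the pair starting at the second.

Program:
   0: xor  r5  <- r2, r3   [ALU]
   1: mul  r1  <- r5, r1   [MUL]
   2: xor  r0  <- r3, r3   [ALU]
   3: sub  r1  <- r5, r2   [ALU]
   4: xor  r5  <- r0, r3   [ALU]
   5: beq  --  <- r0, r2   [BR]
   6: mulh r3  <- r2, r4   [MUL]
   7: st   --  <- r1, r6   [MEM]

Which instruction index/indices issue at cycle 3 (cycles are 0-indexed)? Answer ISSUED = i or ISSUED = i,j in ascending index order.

ISSUED = 5

  cy0 -> i0 (xor) RAW r5
  cy1 -> i1,i2 (mul+xor) 2-wide
  cy2 -> i3,i4 (sub+xor) 2-wide
  cy3 -> i5 (beq) no-port BR/MUL
  cy4 -> i6,i7 (mulh+st) 2-wide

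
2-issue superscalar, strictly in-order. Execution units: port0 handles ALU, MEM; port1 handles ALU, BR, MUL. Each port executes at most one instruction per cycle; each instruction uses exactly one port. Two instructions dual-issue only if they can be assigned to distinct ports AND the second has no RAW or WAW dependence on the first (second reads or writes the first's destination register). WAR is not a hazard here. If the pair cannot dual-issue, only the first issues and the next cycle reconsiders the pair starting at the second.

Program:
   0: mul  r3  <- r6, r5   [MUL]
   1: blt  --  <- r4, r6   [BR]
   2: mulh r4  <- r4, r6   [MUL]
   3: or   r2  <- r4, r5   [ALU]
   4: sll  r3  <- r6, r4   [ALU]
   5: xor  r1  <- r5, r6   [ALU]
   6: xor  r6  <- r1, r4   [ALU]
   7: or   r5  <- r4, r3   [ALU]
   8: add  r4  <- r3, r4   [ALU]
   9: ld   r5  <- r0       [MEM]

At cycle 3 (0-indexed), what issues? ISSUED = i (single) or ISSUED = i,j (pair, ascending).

ISSUED = 3,4

#0 head=0: mul i0 no-port MUL/BR
#1 head=1: blt i1 no-port BR/MUL
#2 head=2: mulh i2 RAW r4
#3 head=3: or sll i3+i4 dual
#4 head=5: xor i5 RAW r1
#5 head=6: xor or i6+i7 dual
#6 head=8: add ld i8+i9 dual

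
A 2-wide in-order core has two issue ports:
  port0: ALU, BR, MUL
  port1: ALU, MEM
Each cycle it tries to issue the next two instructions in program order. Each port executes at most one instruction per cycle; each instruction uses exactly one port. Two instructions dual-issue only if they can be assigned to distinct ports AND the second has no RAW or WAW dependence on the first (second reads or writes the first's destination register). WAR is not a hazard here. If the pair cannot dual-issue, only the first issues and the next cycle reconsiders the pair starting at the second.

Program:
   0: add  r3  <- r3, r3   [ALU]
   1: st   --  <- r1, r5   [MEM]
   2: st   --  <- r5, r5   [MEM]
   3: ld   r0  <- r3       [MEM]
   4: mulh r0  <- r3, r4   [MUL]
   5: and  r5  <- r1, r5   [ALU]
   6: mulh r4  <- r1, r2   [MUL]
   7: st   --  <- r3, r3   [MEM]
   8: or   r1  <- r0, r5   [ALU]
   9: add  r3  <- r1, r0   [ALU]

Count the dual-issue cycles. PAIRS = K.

PAIRS = 3

t=0 i0,i1:add.ALU st.MEM ; pair
t=1 i2:st.MEM ; no-port MEM/MEM
t=2 i3:ld.MEM ; WAW r0
t=3 i4,i5:mulh.MUL and.ALU ; pair
t=4 i6,i7:mulh.MUL st.MEM ; pair
t=5 i8:or.ALU ; RAW r1
t=6 i9:add.ALU ; tail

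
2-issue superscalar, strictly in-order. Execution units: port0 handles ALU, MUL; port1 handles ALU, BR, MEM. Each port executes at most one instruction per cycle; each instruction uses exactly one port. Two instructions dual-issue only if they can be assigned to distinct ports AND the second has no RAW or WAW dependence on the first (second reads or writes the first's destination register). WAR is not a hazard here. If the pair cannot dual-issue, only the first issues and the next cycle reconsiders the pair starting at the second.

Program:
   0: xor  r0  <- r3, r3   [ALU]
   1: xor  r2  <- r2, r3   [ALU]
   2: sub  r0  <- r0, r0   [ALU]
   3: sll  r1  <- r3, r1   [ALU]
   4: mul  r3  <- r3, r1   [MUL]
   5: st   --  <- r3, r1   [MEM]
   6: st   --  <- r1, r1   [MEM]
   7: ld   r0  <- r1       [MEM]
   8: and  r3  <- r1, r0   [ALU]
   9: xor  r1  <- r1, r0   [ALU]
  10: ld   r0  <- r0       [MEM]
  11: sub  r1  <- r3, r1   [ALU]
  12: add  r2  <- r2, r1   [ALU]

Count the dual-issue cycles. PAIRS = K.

[0] i0/i1  xor/xor  -- dual
[1] i2/i3  sub/sll  -- dual
[2] i4  mul  -- RAW r3
[3] i5  st  -- no-port MEM/MEM
[4] i6  st  -- no-port MEM/MEM
[5] i7  ld  -- RAW r0
[6] i8/i9  and/xor  -- dual
[7] i10/i11  ld/sub  -- dual
[8] i12  add  -- tail

PAIRS = 4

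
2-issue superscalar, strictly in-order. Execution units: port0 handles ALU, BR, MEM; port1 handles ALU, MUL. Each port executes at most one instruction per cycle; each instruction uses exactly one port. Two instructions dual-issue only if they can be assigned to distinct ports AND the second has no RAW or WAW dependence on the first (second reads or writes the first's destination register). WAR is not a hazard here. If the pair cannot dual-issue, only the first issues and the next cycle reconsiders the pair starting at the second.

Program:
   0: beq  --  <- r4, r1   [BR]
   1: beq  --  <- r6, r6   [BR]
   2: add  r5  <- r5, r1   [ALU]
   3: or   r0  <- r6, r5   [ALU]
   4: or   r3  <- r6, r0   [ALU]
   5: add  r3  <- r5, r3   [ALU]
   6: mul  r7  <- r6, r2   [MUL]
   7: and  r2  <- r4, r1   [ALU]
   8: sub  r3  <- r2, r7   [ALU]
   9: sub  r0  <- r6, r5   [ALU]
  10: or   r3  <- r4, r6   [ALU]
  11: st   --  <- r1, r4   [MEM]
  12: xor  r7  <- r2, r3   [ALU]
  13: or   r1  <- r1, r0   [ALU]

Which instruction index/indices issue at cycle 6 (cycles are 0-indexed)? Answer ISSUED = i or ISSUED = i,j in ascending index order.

ISSUED = 8,9

#0 head=0: beq.BR i0 no-port BR/BR
#1 head=1: beq.BR add.ALU i1,i2 pair
#2 head=3: or.ALU i3 RAW r0
#3 head=4: or.ALU i4 RAW+WAW r3
#4 head=5: add.ALU mul.MUL i5,i6 pair
#5 head=7: and.ALU i7 RAW r2
#6 head=8: sub.ALU sub.ALU i8,i9 pair
#7 head=10: or.ALU st.MEM i10,i11 pair
#8 head=12: xor.ALU or.ALU i12,i13 pair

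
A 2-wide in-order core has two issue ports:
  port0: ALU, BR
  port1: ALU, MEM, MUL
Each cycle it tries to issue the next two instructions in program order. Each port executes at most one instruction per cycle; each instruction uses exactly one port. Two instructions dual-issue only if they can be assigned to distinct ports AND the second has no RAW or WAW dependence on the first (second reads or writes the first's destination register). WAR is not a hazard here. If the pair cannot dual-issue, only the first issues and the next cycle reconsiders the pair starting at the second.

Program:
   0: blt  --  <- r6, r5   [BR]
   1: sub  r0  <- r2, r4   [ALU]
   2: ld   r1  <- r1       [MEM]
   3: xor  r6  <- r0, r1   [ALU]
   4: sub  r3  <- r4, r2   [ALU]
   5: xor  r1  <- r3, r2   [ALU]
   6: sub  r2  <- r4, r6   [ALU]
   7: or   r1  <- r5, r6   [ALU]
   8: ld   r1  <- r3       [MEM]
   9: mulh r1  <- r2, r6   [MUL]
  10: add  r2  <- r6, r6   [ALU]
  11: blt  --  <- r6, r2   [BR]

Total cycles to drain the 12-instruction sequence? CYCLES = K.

[0] i0&i1  blt.BR;sub.ALU  -- pair
[1] i2  ld.MEM  -- RAW r1
[2] i3&i4  xor.ALU;sub.ALU  -- pair
[3] i5&i6  xor.ALU;sub.ALU  -- pair
[4] i7  or.ALU  -- WAW r1
[5] i8  ld.MEM  -- no-port MEM/MUL
[6] i9&i10  mulh.MUL;add.ALU  -- pair
[7] i11  blt.BR  -- tail

CYCLES = 8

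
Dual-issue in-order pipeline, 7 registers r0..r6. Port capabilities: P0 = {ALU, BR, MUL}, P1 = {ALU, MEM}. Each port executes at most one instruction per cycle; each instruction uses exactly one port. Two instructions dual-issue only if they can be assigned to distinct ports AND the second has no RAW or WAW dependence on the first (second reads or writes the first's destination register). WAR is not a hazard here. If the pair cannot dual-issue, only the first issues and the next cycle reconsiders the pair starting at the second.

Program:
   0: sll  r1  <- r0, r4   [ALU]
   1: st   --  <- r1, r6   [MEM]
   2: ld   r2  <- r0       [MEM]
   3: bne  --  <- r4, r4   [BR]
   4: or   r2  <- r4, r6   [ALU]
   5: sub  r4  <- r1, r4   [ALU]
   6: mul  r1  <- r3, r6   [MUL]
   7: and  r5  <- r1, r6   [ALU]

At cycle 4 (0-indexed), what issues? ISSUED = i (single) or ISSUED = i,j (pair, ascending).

0. sll @i0  | RAW r1
1. st @i1  | no-port MEM/MEM
2. ld/bne @i2,i3  | pair
3. or/sub @i4,i5  | pair
4. mul @i6  | RAW r1
5. and @i7  | tail

ISSUED = 6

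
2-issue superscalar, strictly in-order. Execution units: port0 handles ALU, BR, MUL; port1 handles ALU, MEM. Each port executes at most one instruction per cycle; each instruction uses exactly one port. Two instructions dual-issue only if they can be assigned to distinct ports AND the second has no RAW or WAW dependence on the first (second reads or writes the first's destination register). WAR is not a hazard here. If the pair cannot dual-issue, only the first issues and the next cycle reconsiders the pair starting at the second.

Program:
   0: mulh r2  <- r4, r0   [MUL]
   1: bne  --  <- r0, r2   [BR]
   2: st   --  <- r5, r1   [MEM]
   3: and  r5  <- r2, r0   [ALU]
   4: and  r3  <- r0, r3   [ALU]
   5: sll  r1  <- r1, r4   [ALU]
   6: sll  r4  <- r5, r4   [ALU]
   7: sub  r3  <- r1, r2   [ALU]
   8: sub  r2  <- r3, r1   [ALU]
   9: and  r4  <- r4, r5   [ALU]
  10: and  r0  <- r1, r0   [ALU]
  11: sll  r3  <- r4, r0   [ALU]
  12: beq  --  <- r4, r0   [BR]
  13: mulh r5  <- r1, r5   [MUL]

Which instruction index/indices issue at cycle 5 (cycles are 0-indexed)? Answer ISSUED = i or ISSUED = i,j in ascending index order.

ISSUED = 8,9

c0: i0 mulh  no-port MUL/BR
c1: i1,i2 bne;st  dual
c2: i3,i4 and;and  dual
c3: i5,i6 sll;sll  dual
c4: i7 sub  RAW r3
c5: i8,i9 sub;and  dual
c6: i10 and  RAW r0
c7: i11,i12 sll;beq  dual
c8: i13 mulh  tail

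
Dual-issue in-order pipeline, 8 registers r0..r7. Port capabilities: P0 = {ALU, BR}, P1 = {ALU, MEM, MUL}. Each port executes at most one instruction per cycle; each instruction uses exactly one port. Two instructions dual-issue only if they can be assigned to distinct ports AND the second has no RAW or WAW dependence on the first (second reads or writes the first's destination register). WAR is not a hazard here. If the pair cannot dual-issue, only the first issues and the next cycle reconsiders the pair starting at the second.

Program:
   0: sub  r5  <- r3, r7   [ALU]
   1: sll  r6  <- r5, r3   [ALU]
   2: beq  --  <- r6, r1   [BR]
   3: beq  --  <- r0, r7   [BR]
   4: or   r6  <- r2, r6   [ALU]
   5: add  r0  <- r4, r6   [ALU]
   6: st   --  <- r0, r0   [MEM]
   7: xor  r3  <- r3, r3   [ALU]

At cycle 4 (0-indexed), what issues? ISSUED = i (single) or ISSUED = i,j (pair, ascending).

ISSUED = 5

t=0 i0:sub.ALU ; RAW r5
t=1 i1:sll.ALU ; RAW r6
t=2 i2:beq.BR ; no-port BR/BR
t=3 i3/i4:beq.BR or.ALU ; pair
t=4 i5:add.ALU ; RAW r0
t=5 i6/i7:st.MEM xor.ALU ; pair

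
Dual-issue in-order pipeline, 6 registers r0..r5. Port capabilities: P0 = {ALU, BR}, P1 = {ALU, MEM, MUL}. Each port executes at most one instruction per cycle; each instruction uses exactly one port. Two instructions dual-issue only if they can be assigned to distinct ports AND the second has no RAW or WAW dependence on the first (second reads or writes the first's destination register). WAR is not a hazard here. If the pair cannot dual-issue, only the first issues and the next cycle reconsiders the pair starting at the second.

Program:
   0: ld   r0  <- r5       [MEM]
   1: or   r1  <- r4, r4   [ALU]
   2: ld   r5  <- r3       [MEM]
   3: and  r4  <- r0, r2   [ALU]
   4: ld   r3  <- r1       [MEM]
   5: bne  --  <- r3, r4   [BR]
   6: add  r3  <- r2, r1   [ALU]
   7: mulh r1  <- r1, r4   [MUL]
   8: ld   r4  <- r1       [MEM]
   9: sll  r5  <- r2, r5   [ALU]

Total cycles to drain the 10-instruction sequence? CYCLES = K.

CYCLES = 6

0. ld.MEM or.ALU @i0+i1  | dual
1. ld.MEM and.ALU @i2+i3  | dual
2. ld.MEM @i4  | RAW r3
3. bne.BR add.ALU @i5+i6  | dual
4. mulh.MUL @i7  | no-port MUL/MEM
5. ld.MEM sll.ALU @i8+i9  | dual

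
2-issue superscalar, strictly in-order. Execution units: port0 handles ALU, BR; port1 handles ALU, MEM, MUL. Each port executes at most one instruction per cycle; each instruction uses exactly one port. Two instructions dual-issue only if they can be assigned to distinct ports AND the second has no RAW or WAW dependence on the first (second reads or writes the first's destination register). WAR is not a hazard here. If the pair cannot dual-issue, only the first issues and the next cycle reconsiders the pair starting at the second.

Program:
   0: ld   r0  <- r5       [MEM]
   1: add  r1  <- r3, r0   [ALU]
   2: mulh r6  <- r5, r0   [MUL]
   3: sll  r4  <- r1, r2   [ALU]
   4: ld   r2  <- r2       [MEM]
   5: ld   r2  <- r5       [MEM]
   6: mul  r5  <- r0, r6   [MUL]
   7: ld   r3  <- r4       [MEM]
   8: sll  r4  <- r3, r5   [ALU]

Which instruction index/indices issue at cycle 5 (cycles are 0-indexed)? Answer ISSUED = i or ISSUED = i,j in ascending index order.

t=0 i0:ld.MEM ; RAW r0
t=1 i1,i2:add.ALU/mulh.MUL ; dual
t=2 i3,i4:sll.ALU/ld.MEM ; dual
t=3 i5:ld.MEM ; no-port MEM/MUL
t=4 i6:mul.MUL ; no-port MUL/MEM
t=5 i7:ld.MEM ; RAW r3
t=6 i8:sll.ALU ; tail

ISSUED = 7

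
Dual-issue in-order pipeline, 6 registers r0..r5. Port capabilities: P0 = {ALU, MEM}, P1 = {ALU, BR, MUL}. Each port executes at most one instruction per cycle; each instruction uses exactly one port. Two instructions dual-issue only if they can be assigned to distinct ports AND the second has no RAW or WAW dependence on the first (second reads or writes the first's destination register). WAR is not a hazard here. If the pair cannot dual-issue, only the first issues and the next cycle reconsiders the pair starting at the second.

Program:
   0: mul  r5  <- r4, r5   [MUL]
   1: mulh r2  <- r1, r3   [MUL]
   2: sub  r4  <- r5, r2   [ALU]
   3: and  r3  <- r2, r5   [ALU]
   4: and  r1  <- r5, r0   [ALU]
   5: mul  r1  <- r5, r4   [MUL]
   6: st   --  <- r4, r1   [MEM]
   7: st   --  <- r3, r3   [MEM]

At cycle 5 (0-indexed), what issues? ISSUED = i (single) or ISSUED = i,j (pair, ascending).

t=0 i0:mul.MUL ; no-port MUL/MUL
t=1 i1:mulh.MUL ; RAW r2
t=2 i2+i3:sub.ALU;and.ALU ; pair
t=3 i4:and.ALU ; WAW r1
t=4 i5:mul.MUL ; RAW r1
t=5 i6:st.MEM ; no-port MEM/MEM
t=6 i7:st.MEM ; tail

ISSUED = 6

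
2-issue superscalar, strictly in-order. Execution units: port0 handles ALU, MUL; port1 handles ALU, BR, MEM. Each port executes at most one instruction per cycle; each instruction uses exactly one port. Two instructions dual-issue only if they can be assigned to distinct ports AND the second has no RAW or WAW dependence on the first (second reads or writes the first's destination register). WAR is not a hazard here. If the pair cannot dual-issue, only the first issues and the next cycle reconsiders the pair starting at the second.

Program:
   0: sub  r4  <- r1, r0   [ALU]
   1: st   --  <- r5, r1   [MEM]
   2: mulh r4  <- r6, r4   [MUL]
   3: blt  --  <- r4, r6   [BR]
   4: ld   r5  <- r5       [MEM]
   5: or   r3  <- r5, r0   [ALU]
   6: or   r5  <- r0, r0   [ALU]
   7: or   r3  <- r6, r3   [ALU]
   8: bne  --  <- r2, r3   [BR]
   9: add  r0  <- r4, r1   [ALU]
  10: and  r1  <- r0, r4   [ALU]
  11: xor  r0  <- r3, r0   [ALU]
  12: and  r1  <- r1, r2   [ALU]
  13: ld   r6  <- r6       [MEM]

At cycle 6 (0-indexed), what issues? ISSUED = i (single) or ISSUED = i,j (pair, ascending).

c0: i0+i1 sub st  dual
c1: i2 mulh  RAW r4
c2: i3 blt  no-port BR/MEM
c3: i4 ld  RAW r5
c4: i5+i6 or or  dual
c5: i7 or  RAW r3
c6: i8+i9 bne add  dual
c7: i10+i11 and xor  dual
c8: i12+i13 and ld  dual

ISSUED = 8,9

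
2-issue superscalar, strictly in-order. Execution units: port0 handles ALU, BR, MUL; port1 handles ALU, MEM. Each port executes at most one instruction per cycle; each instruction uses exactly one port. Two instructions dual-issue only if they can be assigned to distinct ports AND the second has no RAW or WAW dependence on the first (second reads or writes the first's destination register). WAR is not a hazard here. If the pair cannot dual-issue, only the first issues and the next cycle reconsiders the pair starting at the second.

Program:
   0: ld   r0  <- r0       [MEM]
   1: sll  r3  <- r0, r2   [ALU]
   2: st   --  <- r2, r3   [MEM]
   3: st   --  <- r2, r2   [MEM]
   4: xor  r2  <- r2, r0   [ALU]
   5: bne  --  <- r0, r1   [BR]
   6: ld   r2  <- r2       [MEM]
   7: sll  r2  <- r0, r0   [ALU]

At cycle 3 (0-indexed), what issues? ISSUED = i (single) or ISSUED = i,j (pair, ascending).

t=0 i0:ld ; RAW r0
t=1 i1:sll ; RAW r3
t=2 i2:st ; no-port MEM/MEM
t=3 i3&i4:st;xor ; dual
t=4 i5&i6:bne;ld ; dual
t=5 i7:sll ; tail

ISSUED = 3,4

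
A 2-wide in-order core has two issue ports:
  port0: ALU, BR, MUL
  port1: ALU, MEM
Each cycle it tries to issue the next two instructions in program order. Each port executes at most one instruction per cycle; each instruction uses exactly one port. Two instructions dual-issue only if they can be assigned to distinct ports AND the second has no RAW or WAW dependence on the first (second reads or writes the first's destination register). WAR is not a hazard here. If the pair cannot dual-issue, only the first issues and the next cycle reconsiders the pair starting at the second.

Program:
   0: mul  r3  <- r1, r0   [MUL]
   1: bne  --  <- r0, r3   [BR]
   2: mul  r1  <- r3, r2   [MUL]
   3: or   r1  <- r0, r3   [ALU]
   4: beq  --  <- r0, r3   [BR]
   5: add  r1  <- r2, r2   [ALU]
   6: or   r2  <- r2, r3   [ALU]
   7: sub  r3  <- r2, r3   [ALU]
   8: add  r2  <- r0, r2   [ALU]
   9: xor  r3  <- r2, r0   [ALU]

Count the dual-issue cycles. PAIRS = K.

PAIRS = 3

c0: i0 mul  no-port MUL/BR
c1: i1 bne  no-port BR/MUL
c2: i2 mul  WAW r1
c3: i3/i4 or beq  2-wide
c4: i5/i6 add or  2-wide
c5: i7/i8 sub add  2-wide
c6: i9 xor  tail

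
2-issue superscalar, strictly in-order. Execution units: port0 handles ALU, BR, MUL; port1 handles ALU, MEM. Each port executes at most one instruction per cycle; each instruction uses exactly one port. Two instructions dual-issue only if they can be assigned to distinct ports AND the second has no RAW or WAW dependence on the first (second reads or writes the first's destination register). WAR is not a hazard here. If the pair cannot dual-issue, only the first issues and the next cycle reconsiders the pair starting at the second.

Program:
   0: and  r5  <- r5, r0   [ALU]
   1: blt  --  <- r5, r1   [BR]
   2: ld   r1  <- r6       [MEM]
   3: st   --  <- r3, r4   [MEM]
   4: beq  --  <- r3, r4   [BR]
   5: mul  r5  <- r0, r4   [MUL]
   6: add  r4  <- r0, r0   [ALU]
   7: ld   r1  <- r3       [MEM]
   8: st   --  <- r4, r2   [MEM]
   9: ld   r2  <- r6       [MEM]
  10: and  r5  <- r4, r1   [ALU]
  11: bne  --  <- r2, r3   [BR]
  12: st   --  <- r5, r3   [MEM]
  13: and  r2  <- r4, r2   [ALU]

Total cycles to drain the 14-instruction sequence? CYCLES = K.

CYCLES = 9

t=0 i0:and.ALU ; RAW r5
t=1 i1,i2:blt.BR ld.MEM ; 2-wide
t=2 i3,i4:st.MEM beq.BR ; 2-wide
t=3 i5,i6:mul.MUL add.ALU ; 2-wide
t=4 i7:ld.MEM ; no-port MEM/MEM
t=5 i8:st.MEM ; no-port MEM/MEM
t=6 i9,i10:ld.MEM and.ALU ; 2-wide
t=7 i11,i12:bne.BR st.MEM ; 2-wide
t=8 i13:and.ALU ; tail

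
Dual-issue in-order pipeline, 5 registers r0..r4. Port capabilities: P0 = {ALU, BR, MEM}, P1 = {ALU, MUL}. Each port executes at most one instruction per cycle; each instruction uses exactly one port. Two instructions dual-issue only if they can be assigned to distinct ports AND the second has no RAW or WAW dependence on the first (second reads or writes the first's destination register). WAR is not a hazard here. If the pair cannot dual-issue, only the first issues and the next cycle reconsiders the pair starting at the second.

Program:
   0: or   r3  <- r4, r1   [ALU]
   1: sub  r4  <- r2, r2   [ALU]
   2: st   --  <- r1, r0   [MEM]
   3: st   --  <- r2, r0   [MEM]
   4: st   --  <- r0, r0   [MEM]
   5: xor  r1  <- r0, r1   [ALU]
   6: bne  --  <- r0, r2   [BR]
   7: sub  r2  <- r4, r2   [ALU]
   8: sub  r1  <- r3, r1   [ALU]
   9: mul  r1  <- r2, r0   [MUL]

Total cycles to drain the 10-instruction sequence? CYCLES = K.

0. or+sub @i0/i1  | dual
1. st @i2  | no-port MEM/MEM
2. st @i3  | no-port MEM/MEM
3. st+xor @i4/i5  | dual
4. bne+sub @i6/i7  | dual
5. sub @i8  | WAW r1
6. mul @i9  | tail

CYCLES = 7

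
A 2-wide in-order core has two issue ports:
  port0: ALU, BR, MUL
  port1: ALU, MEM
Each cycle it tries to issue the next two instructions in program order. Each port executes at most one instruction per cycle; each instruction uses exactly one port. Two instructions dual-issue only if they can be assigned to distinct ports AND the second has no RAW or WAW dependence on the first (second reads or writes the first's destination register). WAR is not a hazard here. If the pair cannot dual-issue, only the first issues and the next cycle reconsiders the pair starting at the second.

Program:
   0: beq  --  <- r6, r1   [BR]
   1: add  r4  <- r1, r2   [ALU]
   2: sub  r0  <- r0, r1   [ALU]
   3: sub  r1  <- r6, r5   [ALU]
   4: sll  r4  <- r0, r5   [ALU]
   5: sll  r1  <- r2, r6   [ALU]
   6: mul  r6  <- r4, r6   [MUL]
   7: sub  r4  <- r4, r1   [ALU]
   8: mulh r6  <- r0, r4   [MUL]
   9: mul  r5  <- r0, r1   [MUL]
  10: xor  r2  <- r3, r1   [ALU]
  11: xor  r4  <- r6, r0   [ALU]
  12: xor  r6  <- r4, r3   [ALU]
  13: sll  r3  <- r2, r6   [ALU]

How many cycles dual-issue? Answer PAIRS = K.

PAIRS = 5

c0: i0&i1 beq.BR add.ALU  2-wide
c1: i2&i3 sub.ALU sub.ALU  2-wide
c2: i4&i5 sll.ALU sll.ALU  2-wide
c3: i6&i7 mul.MUL sub.ALU  2-wide
c4: i8 mulh.MUL  no-port MUL/MUL
c5: i9&i10 mul.MUL xor.ALU  2-wide
c6: i11 xor.ALU  RAW r4
c7: i12 xor.ALU  RAW r6
c8: i13 sll.ALU  tail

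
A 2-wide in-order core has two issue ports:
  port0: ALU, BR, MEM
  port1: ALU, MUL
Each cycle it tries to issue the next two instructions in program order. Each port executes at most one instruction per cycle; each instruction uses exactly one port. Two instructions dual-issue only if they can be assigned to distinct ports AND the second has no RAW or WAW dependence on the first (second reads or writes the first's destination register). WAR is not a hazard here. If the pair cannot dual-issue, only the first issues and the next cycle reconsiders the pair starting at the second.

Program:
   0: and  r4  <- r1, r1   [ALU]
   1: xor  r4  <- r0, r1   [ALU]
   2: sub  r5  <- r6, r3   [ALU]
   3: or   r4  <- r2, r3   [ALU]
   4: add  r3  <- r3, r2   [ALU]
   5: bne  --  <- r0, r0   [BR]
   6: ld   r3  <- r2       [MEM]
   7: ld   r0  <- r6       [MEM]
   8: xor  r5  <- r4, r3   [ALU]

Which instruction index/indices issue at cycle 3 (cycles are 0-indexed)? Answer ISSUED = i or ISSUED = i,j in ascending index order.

#0 head=0: and.ALU i0 WAW r4
#1 head=1: xor.ALU sub.ALU i1&i2 pair
#2 head=3: or.ALU add.ALU i3&i4 pair
#3 head=5: bne.BR i5 no-port BR/MEM
#4 head=6: ld.MEM i6 no-port MEM/MEM
#5 head=7: ld.MEM xor.ALU i7&i8 pair

ISSUED = 5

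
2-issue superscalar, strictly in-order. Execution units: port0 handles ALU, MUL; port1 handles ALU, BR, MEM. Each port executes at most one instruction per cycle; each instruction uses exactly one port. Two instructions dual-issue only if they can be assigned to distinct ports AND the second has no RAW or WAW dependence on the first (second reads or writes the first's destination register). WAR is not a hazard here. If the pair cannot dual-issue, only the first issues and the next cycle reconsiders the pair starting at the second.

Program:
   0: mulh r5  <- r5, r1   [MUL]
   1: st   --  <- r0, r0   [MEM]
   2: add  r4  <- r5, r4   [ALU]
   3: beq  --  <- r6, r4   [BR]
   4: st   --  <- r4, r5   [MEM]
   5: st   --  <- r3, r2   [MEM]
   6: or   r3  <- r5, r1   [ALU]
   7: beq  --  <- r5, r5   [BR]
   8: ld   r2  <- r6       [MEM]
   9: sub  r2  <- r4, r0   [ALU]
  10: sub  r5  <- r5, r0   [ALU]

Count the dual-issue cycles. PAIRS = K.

[0] i0+i1  mulh.MUL st.MEM  -- dual
[1] i2  add.ALU  -- RAW r4
[2] i3  beq.BR  -- no-port BR/MEM
[3] i4  st.MEM  -- no-port MEM/MEM
[4] i5+i6  st.MEM or.ALU  -- dual
[5] i7  beq.BR  -- no-port BR/MEM
[6] i8  ld.MEM  -- WAW r2
[7] i9+i10  sub.ALU sub.ALU  -- dual

PAIRS = 3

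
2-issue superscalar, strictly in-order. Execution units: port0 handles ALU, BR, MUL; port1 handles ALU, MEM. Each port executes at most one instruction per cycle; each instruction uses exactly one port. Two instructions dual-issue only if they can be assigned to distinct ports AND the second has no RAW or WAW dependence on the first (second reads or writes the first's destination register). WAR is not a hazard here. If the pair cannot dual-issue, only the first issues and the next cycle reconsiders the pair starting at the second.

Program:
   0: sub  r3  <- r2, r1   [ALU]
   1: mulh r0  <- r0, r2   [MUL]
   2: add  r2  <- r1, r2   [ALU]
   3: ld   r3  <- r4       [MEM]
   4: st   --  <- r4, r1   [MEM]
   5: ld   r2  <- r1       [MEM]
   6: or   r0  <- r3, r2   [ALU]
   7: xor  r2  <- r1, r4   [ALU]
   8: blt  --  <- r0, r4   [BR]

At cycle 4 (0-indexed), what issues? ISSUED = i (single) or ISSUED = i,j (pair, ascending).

ISSUED = 6,7

c0: i0/i1 sub/mulh  2-wide
c1: i2/i3 add/ld  2-wide
c2: i4 st  no-port MEM/MEM
c3: i5 ld  RAW r2
c4: i6/i7 or/xor  2-wide
c5: i8 blt  tail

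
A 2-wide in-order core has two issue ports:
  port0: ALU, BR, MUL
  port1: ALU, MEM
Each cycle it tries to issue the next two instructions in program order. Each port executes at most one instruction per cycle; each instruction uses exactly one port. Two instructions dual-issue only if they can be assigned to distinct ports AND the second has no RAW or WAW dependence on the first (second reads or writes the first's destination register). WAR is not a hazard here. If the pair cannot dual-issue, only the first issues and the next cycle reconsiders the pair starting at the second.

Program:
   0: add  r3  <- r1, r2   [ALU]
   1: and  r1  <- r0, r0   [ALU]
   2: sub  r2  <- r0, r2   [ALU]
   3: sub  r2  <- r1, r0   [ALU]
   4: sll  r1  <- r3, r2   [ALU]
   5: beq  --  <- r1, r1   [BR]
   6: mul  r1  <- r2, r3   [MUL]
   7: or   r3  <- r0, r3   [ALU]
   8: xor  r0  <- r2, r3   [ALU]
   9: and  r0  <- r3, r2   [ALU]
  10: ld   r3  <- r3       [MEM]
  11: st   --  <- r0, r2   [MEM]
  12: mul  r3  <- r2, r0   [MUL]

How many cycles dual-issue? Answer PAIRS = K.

c0: i0,i1 add.ALU and.ALU  2-wide
c1: i2 sub.ALU  WAW r2
c2: i3 sub.ALU  RAW r2
c3: i4 sll.ALU  RAW r1
c4: i5 beq.BR  no-port BR/MUL
c5: i6,i7 mul.MUL or.ALU  2-wide
c6: i8 xor.ALU  WAW r0
c7: i9,i10 and.ALU ld.MEM  2-wide
c8: i11,i12 st.MEM mul.MUL  2-wide

PAIRS = 4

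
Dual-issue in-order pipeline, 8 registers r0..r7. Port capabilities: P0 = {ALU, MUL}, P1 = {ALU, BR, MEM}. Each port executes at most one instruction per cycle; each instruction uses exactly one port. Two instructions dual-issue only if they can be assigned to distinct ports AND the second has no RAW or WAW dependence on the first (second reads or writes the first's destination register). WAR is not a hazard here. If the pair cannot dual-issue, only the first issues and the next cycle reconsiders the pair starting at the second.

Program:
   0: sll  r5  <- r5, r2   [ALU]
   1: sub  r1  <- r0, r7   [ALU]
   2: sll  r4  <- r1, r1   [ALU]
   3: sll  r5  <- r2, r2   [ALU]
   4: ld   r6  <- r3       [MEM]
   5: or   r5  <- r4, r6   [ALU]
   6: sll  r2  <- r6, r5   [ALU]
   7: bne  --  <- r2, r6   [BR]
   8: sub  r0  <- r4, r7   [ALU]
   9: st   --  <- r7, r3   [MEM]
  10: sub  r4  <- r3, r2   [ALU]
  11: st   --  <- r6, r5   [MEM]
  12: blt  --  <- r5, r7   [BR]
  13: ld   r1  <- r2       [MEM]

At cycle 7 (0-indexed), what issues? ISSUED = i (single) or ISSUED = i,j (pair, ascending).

#0 head=0: sll.ALU+sub.ALU i0&i1 dual
#1 head=2: sll.ALU+sll.ALU i2&i3 dual
#2 head=4: ld.MEM i4 RAW r6
#3 head=5: or.ALU i5 RAW r5
#4 head=6: sll.ALU i6 RAW r2
#5 head=7: bne.BR+sub.ALU i7&i8 dual
#6 head=9: st.MEM+sub.ALU i9&i10 dual
#7 head=11: st.MEM i11 no-port MEM/BR
#8 head=12: blt.BR i12 no-port BR/MEM
#9 head=13: ld.MEM i13 tail

ISSUED = 11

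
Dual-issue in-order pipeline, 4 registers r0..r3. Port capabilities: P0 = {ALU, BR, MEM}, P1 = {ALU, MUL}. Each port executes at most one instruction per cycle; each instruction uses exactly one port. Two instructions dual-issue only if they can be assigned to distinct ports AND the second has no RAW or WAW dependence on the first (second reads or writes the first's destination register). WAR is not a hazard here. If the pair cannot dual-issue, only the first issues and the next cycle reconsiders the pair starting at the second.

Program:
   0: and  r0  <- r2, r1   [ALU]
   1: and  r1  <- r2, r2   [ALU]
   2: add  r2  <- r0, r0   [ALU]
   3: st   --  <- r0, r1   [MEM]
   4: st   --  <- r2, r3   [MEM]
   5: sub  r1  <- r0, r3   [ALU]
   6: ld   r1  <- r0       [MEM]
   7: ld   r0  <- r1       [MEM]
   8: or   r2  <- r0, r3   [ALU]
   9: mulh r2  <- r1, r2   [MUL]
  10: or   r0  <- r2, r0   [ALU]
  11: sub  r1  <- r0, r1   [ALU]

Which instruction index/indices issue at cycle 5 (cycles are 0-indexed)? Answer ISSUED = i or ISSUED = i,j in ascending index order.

ISSUED = 8

[0] i0/i1  and/and  -- pair
[1] i2/i3  add/st  -- pair
[2] i4/i5  st/sub  -- pair
[3] i6  ld  -- no-port MEM/MEM
[4] i7  ld  -- RAW r0
[5] i8  or  -- RAW+WAW r2
[6] i9  mulh  -- RAW r2
[7] i10  or  -- RAW r0
[8] i11  sub  -- tail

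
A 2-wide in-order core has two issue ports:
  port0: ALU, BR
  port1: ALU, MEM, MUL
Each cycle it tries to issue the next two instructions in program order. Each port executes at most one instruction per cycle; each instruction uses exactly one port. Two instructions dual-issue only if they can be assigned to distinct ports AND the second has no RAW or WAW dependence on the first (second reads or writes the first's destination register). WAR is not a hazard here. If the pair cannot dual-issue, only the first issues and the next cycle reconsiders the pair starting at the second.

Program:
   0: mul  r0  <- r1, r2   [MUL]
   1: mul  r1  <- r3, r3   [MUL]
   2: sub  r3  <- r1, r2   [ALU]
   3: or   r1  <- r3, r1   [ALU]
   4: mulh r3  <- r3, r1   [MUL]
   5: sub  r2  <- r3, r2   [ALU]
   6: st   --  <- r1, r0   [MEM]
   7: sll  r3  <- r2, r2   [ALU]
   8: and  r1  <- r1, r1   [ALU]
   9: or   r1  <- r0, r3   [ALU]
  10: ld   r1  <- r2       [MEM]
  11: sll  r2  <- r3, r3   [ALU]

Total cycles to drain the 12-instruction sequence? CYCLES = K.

[0] i0  mul  -- no-port MUL/MUL
[1] i1  mul  -- RAW r1
[2] i2  sub  -- RAW r3
[3] i3  or  -- RAW r1
[4] i4  mulh  -- RAW r3
[5] i5,i6  sub;st  -- pair
[6] i7,i8  sll;and  -- pair
[7] i9  or  -- WAW r1
[8] i10,i11  ld;sll  -- pair

CYCLES = 9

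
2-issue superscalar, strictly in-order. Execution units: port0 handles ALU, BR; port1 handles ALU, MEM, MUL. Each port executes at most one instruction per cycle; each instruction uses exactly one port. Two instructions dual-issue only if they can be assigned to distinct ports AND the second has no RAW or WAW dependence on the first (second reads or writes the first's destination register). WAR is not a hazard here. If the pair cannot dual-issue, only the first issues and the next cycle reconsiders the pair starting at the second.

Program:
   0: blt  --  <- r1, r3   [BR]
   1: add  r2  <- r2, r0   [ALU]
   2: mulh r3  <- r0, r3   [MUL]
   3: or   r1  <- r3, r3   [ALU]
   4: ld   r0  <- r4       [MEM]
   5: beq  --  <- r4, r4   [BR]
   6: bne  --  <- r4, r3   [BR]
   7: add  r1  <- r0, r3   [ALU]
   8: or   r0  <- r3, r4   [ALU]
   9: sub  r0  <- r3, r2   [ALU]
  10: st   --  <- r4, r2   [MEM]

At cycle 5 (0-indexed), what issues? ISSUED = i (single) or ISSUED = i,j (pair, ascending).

ISSUED = 8

0. blt.BR;add.ALU @i0+i1  | 2-wide
1. mulh.MUL @i2  | RAW r3
2. or.ALU;ld.MEM @i3+i4  | 2-wide
3. beq.BR @i5  | no-port BR/BR
4. bne.BR;add.ALU @i6+i7  | 2-wide
5. or.ALU @i8  | WAW r0
6. sub.ALU;st.MEM @i9+i10  | 2-wide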